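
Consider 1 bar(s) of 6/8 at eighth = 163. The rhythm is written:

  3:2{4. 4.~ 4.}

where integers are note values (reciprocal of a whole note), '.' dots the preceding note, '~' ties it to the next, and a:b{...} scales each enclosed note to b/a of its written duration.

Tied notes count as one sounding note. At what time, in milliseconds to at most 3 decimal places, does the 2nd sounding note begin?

1. 0.0ms @ 0 + 736.196ms (2)
2. 736.196ms @ 2 + 1472.393ms (4)

note 2 onset = 2b = 736.196ms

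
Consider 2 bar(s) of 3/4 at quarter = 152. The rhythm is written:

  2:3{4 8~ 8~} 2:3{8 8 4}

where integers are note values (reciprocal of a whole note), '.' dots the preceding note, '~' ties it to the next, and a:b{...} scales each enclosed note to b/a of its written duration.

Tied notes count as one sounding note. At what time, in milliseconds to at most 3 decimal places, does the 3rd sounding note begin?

note 3 onset = 15/4b = 1480.263ms

1. 0.0ms @ 0 + 592.105ms (3/2)
2. 592.105ms @ 3/2 + 888.158ms (9/4)
3. 1480.263ms @ 15/4 + 296.053ms (3/4)
4. 1776.316ms @ 9/2 + 592.105ms (3/2)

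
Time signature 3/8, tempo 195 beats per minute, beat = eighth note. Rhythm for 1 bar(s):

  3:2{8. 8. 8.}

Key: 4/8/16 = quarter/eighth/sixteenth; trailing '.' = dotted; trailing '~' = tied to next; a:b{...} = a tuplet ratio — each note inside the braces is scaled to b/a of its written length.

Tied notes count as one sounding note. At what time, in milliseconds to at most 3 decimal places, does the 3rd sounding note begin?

1. 0.0ms @ 0 + 307.692ms (1)
2. 307.692ms @ 1 + 307.692ms (1)
3. 615.385ms @ 2 + 307.692ms (1)

note 3 onset = 2b = 615.385ms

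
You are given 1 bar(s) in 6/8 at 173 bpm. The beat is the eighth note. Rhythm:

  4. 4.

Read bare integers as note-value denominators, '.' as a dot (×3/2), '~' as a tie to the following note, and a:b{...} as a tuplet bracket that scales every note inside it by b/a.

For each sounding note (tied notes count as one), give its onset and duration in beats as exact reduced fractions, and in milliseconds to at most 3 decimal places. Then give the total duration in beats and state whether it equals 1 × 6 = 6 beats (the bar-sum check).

1) 0.0ms=0b +1040.462ms=3b
2) 1040.462ms=3b +1040.462ms=3b
Σ=6b of 6 (173bpm 6/8) — PASS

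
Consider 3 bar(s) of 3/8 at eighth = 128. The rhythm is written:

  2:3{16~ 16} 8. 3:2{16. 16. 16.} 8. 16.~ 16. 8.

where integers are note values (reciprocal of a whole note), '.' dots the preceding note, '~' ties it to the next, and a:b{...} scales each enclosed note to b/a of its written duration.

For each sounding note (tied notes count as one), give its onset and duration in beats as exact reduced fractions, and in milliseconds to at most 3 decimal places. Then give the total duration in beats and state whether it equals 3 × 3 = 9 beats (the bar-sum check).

1) 0.0ms=0b +703.125ms=3/2b
2) 703.125ms=3/2b +703.125ms=3/2b
3) 1406.25ms=3b +234.375ms=1/2b
4) 1640.625ms=7/2b +234.375ms=1/2b
5) 1875.0ms=4b +234.375ms=1/2b
6) 2109.375ms=9/2b +703.125ms=3/2b
7) 2812.5ms=6b +703.125ms=3/2b
8) 3515.625ms=15/2b +703.125ms=3/2b
Σ=9b of 9 (128bpm 3/8) — PASS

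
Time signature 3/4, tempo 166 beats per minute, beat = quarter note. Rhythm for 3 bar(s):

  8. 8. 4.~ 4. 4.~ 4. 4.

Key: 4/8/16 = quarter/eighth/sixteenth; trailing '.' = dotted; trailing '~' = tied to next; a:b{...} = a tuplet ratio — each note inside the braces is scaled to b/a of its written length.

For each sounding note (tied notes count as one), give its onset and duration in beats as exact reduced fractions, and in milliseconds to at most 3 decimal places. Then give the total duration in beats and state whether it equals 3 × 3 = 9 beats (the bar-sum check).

1) 0.0ms=0b +271.084ms=3/4b
2) 271.084ms=3/4b +271.084ms=3/4b
3) 542.169ms=3/2b +1084.337ms=3b
4) 1626.506ms=9/2b +1084.337ms=3b
5) 2710.843ms=15/2b +542.169ms=3/2b
Σ=9b of 9 (166bpm 3/4) — PASS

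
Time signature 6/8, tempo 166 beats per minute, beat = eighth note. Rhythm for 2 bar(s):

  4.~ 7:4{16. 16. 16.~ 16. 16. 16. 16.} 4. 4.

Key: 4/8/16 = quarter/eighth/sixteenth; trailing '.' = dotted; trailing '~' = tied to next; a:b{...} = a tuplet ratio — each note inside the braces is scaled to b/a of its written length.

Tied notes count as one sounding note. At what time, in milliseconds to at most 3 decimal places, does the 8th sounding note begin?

note 8 onset = 9b = 3253.012ms

1. 0.0ms @ 0 + 1239.243ms (24/7)
2. 1239.243ms @ 24/7 + 154.905ms (3/7)
3. 1394.148ms @ 27/7 + 309.811ms (6/7)
4. 1703.959ms @ 33/7 + 154.905ms (3/7)
5. 1858.864ms @ 36/7 + 154.905ms (3/7)
6. 2013.769ms @ 39/7 + 154.905ms (3/7)
7. 2168.675ms @ 6 + 1084.337ms (3)
8. 3253.012ms @ 9 + 1084.337ms (3)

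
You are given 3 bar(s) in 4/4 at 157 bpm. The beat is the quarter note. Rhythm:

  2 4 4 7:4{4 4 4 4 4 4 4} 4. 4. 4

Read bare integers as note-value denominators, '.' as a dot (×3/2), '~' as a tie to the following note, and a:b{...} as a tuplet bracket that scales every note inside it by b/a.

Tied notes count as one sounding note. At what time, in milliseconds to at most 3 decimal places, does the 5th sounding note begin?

1. 0.0ms @ 0 + 764.331ms (2)
2. 764.331ms @ 2 + 382.166ms (1)
3. 1146.497ms @ 3 + 382.166ms (1)
4. 1528.662ms @ 4 + 218.38ms (4/7)
5. 1747.043ms @ 32/7 + 218.38ms (4/7)
6. 1965.423ms @ 36/7 + 218.38ms (4/7)
7. 2183.803ms @ 40/7 + 218.38ms (4/7)
8. 2402.184ms @ 44/7 + 218.38ms (4/7)
9. 2620.564ms @ 48/7 + 218.38ms (4/7)
10. 2838.944ms @ 52/7 + 218.38ms (4/7)
11. 3057.325ms @ 8 + 573.248ms (3/2)
12. 3630.573ms @ 19/2 + 573.248ms (3/2)
13. 4203.822ms @ 11 + 382.166ms (1)

note 5 onset = 32/7b = 1747.043ms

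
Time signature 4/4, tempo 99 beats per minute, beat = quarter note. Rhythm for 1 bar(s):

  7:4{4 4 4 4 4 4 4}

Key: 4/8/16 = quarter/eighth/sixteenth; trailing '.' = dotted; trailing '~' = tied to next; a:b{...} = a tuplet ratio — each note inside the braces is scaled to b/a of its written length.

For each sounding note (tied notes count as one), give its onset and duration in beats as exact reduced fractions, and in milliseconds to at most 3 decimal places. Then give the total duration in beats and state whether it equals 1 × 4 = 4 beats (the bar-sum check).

1) 0.0ms=0b +346.32ms=4/7b
2) 346.32ms=4/7b +346.32ms=4/7b
3) 692.641ms=8/7b +346.32ms=4/7b
4) 1038.961ms=12/7b +346.32ms=4/7b
5) 1385.281ms=16/7b +346.32ms=4/7b
6) 1731.602ms=20/7b +346.32ms=4/7b
7) 2077.922ms=24/7b +346.32ms=4/7b
Σ=4b of 4 (99bpm 4/4) — PASS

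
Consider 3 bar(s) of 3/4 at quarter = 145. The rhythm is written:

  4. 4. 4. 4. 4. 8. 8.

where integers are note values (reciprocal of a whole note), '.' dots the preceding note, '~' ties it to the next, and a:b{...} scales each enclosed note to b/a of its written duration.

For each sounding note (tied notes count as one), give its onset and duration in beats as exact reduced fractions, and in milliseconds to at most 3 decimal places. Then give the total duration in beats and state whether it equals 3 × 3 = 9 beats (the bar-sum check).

1) 0.0ms=0b +620.69ms=3/2b
2) 620.69ms=3/2b +620.69ms=3/2b
3) 1241.379ms=3b +620.69ms=3/2b
4) 1862.069ms=9/2b +620.69ms=3/2b
5) 2482.759ms=6b +620.69ms=3/2b
6) 3103.448ms=15/2b +310.345ms=3/4b
7) 3413.793ms=33/4b +310.345ms=3/4b
Σ=9b of 9 (145bpm 3/4) — PASS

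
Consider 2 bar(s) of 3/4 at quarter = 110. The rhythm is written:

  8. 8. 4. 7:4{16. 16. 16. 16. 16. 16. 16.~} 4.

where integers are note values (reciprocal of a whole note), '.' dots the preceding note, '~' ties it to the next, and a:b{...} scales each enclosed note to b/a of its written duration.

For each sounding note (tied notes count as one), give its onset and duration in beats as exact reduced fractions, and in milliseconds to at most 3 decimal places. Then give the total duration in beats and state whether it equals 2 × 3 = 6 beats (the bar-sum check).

1) 0.0ms=0b +409.091ms=3/4b
2) 409.091ms=3/4b +409.091ms=3/4b
3) 818.182ms=3/2b +818.182ms=3/2b
4) 1636.364ms=3b +116.883ms=3/14b
5) 1753.247ms=45/14b +116.883ms=3/14b
6) 1870.13ms=24/7b +116.883ms=3/14b
7) 1987.013ms=51/14b +116.883ms=3/14b
8) 2103.896ms=27/7b +116.883ms=3/14b
9) 2220.779ms=57/14b +116.883ms=3/14b
10) 2337.662ms=30/7b +935.065ms=12/7b
Σ=6b of 6 (110bpm 3/4) — PASS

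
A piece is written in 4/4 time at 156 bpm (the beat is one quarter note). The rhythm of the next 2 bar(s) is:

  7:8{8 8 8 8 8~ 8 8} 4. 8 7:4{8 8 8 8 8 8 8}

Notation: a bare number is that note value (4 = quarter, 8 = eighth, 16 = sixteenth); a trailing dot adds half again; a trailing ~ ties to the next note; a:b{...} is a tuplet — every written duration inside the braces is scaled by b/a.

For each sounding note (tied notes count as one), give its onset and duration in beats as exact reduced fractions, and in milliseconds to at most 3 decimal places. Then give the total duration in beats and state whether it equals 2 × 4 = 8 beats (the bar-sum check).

1) 0.0ms=0b +219.78ms=4/7b
2) 219.78ms=4/7b +219.78ms=4/7b
3) 439.56ms=8/7b +219.78ms=4/7b
4) 659.341ms=12/7b +219.78ms=4/7b
5) 879.121ms=16/7b +439.56ms=8/7b
6) 1318.681ms=24/7b +219.78ms=4/7b
7) 1538.462ms=4b +576.923ms=3/2b
8) 2115.385ms=11/2b +192.308ms=1/2b
9) 2307.692ms=6b +109.89ms=2/7b
10) 2417.582ms=44/7b +109.89ms=2/7b
11) 2527.473ms=46/7b +109.89ms=2/7b
12) 2637.363ms=48/7b +109.89ms=2/7b
13) 2747.253ms=50/7b +109.89ms=2/7b
14) 2857.143ms=52/7b +109.89ms=2/7b
15) 2967.033ms=54/7b +109.89ms=2/7b
Σ=8b of 8 (156bpm 4/4) — PASS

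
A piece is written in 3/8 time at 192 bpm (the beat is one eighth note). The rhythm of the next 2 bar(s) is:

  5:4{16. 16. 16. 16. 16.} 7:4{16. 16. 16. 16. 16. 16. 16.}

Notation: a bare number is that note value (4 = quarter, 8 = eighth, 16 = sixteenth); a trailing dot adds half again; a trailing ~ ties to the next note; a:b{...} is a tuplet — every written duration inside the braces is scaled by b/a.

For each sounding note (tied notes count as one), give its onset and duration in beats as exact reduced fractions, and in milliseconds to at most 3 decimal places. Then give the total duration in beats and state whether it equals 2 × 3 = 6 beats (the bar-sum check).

1) 0.0ms=0b +187.5ms=3/5b
2) 187.5ms=3/5b +187.5ms=3/5b
3) 375.0ms=6/5b +187.5ms=3/5b
4) 562.5ms=9/5b +187.5ms=3/5b
5) 750.0ms=12/5b +187.5ms=3/5b
6) 937.5ms=3b +133.929ms=3/7b
7) 1071.429ms=24/7b +133.929ms=3/7b
8) 1205.357ms=27/7b +133.929ms=3/7b
9) 1339.286ms=30/7b +133.929ms=3/7b
10) 1473.214ms=33/7b +133.929ms=3/7b
11) 1607.143ms=36/7b +133.929ms=3/7b
12) 1741.071ms=39/7b +133.929ms=3/7b
Σ=6b of 6 (192bpm 3/8) — PASS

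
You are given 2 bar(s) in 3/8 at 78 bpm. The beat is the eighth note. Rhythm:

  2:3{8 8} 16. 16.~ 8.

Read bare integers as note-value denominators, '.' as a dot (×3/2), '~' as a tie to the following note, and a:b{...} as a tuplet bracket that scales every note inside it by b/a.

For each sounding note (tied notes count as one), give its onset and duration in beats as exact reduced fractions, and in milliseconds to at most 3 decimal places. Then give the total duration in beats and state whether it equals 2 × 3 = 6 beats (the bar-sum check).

1) 0.0ms=0b +1153.846ms=3/2b
2) 1153.846ms=3/2b +1153.846ms=3/2b
3) 2307.692ms=3b +576.923ms=3/4b
4) 2884.615ms=15/4b +1730.769ms=9/4b
Σ=6b of 6 (78bpm 3/8) — PASS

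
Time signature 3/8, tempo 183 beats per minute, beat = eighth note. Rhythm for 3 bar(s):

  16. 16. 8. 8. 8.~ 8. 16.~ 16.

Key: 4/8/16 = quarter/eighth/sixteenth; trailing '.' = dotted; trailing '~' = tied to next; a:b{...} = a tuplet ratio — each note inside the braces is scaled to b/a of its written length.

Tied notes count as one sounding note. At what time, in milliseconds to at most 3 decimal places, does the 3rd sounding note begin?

note 3 onset = 3/2b = 491.803ms

1. 0.0ms @ 0 + 245.902ms (3/4)
2. 245.902ms @ 3/4 + 245.902ms (3/4)
3. 491.803ms @ 3/2 + 491.803ms (3/2)
4. 983.607ms @ 3 + 491.803ms (3/2)
5. 1475.41ms @ 9/2 + 983.607ms (3)
6. 2459.016ms @ 15/2 + 491.803ms (3/2)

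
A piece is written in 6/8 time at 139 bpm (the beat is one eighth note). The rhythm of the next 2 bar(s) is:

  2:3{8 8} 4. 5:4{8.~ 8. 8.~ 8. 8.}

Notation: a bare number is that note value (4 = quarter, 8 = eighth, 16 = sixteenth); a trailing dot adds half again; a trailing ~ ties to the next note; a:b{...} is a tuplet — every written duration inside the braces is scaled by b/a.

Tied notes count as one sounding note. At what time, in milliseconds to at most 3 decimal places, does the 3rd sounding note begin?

note 3 onset = 3b = 1294.964ms

1. 0.0ms @ 0 + 647.482ms (3/2)
2. 647.482ms @ 3/2 + 647.482ms (3/2)
3. 1294.964ms @ 3 + 1294.964ms (3)
4. 2589.928ms @ 6 + 1035.971ms (12/5)
5. 3625.899ms @ 42/5 + 1035.971ms (12/5)
6. 4661.871ms @ 54/5 + 517.986ms (6/5)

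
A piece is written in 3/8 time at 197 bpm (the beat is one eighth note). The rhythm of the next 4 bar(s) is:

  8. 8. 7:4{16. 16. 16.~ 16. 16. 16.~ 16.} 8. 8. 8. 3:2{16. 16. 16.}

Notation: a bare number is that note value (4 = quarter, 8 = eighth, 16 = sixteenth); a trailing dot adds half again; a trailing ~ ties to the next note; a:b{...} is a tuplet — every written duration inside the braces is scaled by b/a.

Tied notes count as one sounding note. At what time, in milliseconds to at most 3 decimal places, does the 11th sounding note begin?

note 11 onset = 21/2b = 3197.97ms

1. 0.0ms @ 0 + 456.853ms (3/2)
2. 456.853ms @ 3/2 + 456.853ms (3/2)
3. 913.706ms @ 3 + 130.529ms (3/7)
4. 1044.235ms @ 24/7 + 130.529ms (3/7)
5. 1174.764ms @ 27/7 + 261.059ms (6/7)
6. 1435.823ms @ 33/7 + 130.529ms (3/7)
7. 1566.352ms @ 36/7 + 261.059ms (6/7)
8. 1827.411ms @ 6 + 456.853ms (3/2)
9. 2284.264ms @ 15/2 + 456.853ms (3/2)
10. 2741.117ms @ 9 + 456.853ms (3/2)
11. 3197.97ms @ 21/2 + 152.284ms (1/2)
12. 3350.254ms @ 11 + 152.284ms (1/2)
13. 3502.538ms @ 23/2 + 152.284ms (1/2)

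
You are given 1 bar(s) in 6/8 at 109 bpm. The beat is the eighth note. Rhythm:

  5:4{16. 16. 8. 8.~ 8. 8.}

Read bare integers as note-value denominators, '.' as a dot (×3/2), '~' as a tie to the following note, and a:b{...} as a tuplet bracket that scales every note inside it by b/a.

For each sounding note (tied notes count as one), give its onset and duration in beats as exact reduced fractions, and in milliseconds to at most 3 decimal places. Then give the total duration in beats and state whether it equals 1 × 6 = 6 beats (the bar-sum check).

1) 0.0ms=0b +330.275ms=3/5b
2) 330.275ms=3/5b +330.275ms=3/5b
3) 660.55ms=6/5b +660.55ms=6/5b
4) 1321.101ms=12/5b +1321.101ms=12/5b
5) 2642.202ms=24/5b +660.55ms=6/5b
Σ=6b of 6 (109bpm 6/8) — PASS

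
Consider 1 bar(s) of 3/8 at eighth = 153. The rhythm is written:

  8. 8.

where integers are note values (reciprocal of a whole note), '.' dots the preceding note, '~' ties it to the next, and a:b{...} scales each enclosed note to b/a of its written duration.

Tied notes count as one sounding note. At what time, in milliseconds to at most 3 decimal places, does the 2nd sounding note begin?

note 2 onset = 3/2b = 588.235ms

1. 0.0ms @ 0 + 588.235ms (3/2)
2. 588.235ms @ 3/2 + 588.235ms (3/2)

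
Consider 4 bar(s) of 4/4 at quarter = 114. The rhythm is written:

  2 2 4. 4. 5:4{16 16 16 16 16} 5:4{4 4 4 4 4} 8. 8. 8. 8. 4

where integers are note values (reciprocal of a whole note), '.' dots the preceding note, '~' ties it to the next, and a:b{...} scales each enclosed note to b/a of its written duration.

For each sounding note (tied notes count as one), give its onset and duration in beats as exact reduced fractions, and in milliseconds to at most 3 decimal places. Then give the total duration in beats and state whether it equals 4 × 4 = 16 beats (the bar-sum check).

1) 0.0ms=0b +1052.632ms=2b
2) 1052.632ms=2b +1052.632ms=2b
3) 2105.263ms=4b +789.474ms=3/2b
4) 2894.737ms=11/2b +789.474ms=3/2b
5) 3684.211ms=7b +105.263ms=1/5b
6) 3789.474ms=36/5b +105.263ms=1/5b
7) 3894.737ms=37/5b +105.263ms=1/5b
8) 4000.0ms=38/5b +105.263ms=1/5b
9) 4105.263ms=39/5b +105.263ms=1/5b
10) 4210.526ms=8b +421.053ms=4/5b
11) 4631.579ms=44/5b +421.053ms=4/5b
12) 5052.632ms=48/5b +421.053ms=4/5b
13) 5473.684ms=52/5b +421.053ms=4/5b
14) 5894.737ms=56/5b +421.053ms=4/5b
15) 6315.789ms=12b +394.737ms=3/4b
16) 6710.526ms=51/4b +394.737ms=3/4b
17) 7105.263ms=27/2b +394.737ms=3/4b
18) 7500.0ms=57/4b +394.737ms=3/4b
19) 7894.737ms=15b +526.316ms=1b
Σ=16b of 16 (114bpm 4/4) — PASS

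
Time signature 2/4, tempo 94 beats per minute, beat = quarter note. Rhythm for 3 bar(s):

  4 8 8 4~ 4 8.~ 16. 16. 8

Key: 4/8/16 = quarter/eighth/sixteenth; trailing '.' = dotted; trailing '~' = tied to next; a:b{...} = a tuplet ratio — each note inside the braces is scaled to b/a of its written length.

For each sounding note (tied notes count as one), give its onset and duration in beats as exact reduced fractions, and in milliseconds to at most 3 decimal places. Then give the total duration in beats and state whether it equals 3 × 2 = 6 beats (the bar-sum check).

1) 0.0ms=0b +638.298ms=1b
2) 638.298ms=1b +319.149ms=1/2b
3) 957.447ms=3/2b +319.149ms=1/2b
4) 1276.596ms=2b +1276.596ms=2b
5) 2553.191ms=4b +718.085ms=9/8b
6) 3271.277ms=41/8b +239.362ms=3/8b
7) 3510.638ms=11/2b +319.149ms=1/2b
Σ=6b of 6 (94bpm 2/4) — PASS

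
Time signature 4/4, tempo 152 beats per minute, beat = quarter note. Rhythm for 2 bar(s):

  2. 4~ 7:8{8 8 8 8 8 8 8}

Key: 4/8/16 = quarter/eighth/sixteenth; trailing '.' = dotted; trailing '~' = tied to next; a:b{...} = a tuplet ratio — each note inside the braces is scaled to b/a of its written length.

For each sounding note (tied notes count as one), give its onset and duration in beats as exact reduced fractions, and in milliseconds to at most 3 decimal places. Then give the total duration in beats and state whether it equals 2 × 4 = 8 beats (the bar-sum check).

1) 0.0ms=0b +1184.211ms=3b
2) 1184.211ms=3b +620.301ms=11/7b
3) 1804.511ms=32/7b +225.564ms=4/7b
4) 2030.075ms=36/7b +225.564ms=4/7b
5) 2255.639ms=40/7b +225.564ms=4/7b
6) 2481.203ms=44/7b +225.564ms=4/7b
7) 2706.767ms=48/7b +225.564ms=4/7b
8) 2932.331ms=52/7b +225.564ms=4/7b
Σ=8b of 8 (152bpm 4/4) — PASS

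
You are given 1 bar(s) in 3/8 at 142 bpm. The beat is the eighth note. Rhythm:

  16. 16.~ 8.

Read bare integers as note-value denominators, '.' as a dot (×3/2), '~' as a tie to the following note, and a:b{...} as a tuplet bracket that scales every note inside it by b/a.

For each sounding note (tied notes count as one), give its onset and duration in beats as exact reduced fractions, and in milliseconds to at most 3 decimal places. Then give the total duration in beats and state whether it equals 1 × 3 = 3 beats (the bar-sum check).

1) 0.0ms=0b +316.901ms=3/4b
2) 316.901ms=3/4b +950.704ms=9/4b
Σ=3b of 3 (142bpm 3/8) — PASS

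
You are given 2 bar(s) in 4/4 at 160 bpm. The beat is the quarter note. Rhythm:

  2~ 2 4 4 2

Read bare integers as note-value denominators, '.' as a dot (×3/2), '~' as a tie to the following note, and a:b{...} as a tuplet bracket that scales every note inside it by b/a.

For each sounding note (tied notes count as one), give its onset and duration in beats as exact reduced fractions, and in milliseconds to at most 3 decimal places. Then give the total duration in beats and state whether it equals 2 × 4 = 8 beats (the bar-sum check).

1) 0.0ms=0b +1500.0ms=4b
2) 1500.0ms=4b +375.0ms=1b
3) 1875.0ms=5b +375.0ms=1b
4) 2250.0ms=6b +750.0ms=2b
Σ=8b of 8 (160bpm 4/4) — PASS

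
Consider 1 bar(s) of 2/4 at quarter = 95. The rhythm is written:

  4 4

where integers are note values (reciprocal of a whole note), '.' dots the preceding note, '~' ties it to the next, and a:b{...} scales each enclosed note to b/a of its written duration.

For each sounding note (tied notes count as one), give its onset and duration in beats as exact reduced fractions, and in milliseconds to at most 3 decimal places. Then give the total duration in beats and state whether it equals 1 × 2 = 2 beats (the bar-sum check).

1) 0.0ms=0b +631.579ms=1b
2) 631.579ms=1b +631.579ms=1b
Σ=2b of 2 (95bpm 2/4) — PASS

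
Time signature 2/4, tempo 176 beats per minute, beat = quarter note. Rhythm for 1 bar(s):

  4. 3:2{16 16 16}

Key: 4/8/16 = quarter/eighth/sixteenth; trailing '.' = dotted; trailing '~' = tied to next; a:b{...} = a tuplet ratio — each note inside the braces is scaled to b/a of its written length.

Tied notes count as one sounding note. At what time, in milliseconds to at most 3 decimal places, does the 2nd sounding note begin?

1. 0.0ms @ 0 + 511.364ms (3/2)
2. 511.364ms @ 3/2 + 56.818ms (1/6)
3. 568.182ms @ 5/3 + 56.818ms (1/6)
4. 625.0ms @ 11/6 + 56.818ms (1/6)

note 2 onset = 3/2b = 511.364ms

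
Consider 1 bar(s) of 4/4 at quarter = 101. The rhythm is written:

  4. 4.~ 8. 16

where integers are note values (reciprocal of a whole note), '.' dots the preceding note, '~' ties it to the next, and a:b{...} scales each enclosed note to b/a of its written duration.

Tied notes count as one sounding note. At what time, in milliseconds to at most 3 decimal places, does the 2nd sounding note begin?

note 2 onset = 3/2b = 891.089ms

1. 0.0ms @ 0 + 891.089ms (3/2)
2. 891.089ms @ 3/2 + 1336.634ms (9/4)
3. 2227.723ms @ 15/4 + 148.515ms (1/4)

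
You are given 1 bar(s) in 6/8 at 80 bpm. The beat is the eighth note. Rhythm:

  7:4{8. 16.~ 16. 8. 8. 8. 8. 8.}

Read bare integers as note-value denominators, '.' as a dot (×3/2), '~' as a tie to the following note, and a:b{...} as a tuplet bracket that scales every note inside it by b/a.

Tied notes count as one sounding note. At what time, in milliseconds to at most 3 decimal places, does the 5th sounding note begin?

note 5 onset = 24/7b = 2571.429ms

1. 0.0ms @ 0 + 642.857ms (6/7)
2. 642.857ms @ 6/7 + 642.857ms (6/7)
3. 1285.714ms @ 12/7 + 642.857ms (6/7)
4. 1928.571ms @ 18/7 + 642.857ms (6/7)
5. 2571.429ms @ 24/7 + 642.857ms (6/7)
6. 3214.286ms @ 30/7 + 642.857ms (6/7)
7. 3857.143ms @ 36/7 + 642.857ms (6/7)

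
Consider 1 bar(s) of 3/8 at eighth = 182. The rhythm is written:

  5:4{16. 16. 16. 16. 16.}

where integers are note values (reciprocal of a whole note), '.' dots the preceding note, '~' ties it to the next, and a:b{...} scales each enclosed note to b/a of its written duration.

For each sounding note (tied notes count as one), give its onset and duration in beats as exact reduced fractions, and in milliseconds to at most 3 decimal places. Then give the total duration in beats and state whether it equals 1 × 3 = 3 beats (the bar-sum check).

1) 0.0ms=0b +197.802ms=3/5b
2) 197.802ms=3/5b +197.802ms=3/5b
3) 395.604ms=6/5b +197.802ms=3/5b
4) 593.407ms=9/5b +197.802ms=3/5b
5) 791.209ms=12/5b +197.802ms=3/5b
Σ=3b of 3 (182bpm 3/8) — PASS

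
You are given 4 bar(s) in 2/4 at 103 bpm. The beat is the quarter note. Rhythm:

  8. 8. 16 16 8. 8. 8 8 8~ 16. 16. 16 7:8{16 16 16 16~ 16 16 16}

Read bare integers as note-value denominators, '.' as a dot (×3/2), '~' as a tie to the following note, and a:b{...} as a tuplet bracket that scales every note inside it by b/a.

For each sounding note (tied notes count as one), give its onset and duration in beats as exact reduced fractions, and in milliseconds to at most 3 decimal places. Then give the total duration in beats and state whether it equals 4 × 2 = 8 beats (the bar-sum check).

1) 0.0ms=0b +436.893ms=3/4b
2) 436.893ms=3/4b +436.893ms=3/4b
3) 873.786ms=3/2b +145.631ms=1/4b
4) 1019.417ms=7/4b +145.631ms=1/4b
5) 1165.049ms=2b +436.893ms=3/4b
6) 1601.942ms=11/4b +436.893ms=3/4b
7) 2038.835ms=7/2b +291.262ms=1/2b
8) 2330.097ms=4b +291.262ms=1/2b
9) 2621.359ms=9/2b +509.709ms=7/8b
10) 3131.068ms=43/8b +218.447ms=3/8b
11) 3349.515ms=23/4b +145.631ms=1/4b
12) 3495.146ms=6b +166.436ms=2/7b
13) 3661.581ms=44/7b +166.436ms=2/7b
14) 3828.017ms=46/7b +166.436ms=2/7b
15) 3994.452ms=48/7b +332.871ms=4/7b
16) 4327.323ms=52/7b +166.436ms=2/7b
17) 4493.759ms=54/7b +166.436ms=2/7b
Σ=8b of 8 (103bpm 2/4) — PASS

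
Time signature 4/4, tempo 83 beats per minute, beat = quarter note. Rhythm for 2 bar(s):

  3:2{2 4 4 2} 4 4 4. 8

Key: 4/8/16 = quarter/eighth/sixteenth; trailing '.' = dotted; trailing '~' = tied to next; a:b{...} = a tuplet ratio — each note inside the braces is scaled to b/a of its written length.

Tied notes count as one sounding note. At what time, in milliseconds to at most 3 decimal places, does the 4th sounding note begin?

note 4 onset = 8/3b = 1927.711ms

1. 0.0ms @ 0 + 963.855ms (4/3)
2. 963.855ms @ 4/3 + 481.928ms (2/3)
3. 1445.783ms @ 2 + 481.928ms (2/3)
4. 1927.711ms @ 8/3 + 963.855ms (4/3)
5. 2891.566ms @ 4 + 722.892ms (1)
6. 3614.458ms @ 5 + 722.892ms (1)
7. 4337.349ms @ 6 + 1084.337ms (3/2)
8. 5421.687ms @ 15/2 + 361.446ms (1/2)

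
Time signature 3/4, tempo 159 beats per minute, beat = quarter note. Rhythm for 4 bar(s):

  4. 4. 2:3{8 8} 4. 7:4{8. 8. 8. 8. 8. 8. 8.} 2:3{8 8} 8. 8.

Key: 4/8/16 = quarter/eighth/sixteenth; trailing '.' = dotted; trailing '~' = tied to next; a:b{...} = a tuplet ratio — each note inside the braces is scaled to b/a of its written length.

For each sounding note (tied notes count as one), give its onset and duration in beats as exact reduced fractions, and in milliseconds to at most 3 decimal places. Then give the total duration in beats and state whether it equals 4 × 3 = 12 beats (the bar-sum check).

1) 0.0ms=0b +566.038ms=3/2b
2) 566.038ms=3/2b +566.038ms=3/2b
3) 1132.075ms=3b +283.019ms=3/4b
4) 1415.094ms=15/4b +283.019ms=3/4b
5) 1698.113ms=9/2b +566.038ms=3/2b
6) 2264.151ms=6b +161.725ms=3/7b
7) 2425.876ms=45/7b +161.725ms=3/7b
8) 2587.601ms=48/7b +161.725ms=3/7b
9) 2749.326ms=51/7b +161.725ms=3/7b
10) 2911.051ms=54/7b +161.725ms=3/7b
11) 3072.776ms=57/7b +161.725ms=3/7b
12) 3234.501ms=60/7b +161.725ms=3/7b
13) 3396.226ms=9b +283.019ms=3/4b
14) 3679.245ms=39/4b +283.019ms=3/4b
15) 3962.264ms=21/2b +283.019ms=3/4b
16) 4245.283ms=45/4b +283.019ms=3/4b
Σ=12b of 12 (159bpm 3/4) — PASS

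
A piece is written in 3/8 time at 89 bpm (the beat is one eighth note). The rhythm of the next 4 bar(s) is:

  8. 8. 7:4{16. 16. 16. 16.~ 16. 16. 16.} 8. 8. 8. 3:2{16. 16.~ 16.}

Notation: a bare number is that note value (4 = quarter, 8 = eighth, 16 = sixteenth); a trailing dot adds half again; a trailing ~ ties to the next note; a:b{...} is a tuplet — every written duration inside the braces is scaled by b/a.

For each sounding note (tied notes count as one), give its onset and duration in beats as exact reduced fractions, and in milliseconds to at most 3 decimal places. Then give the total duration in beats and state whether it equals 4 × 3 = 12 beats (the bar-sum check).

1) 0.0ms=0b +1011.236ms=3/2b
2) 1011.236ms=3/2b +1011.236ms=3/2b
3) 2022.472ms=3b +288.925ms=3/7b
4) 2311.396ms=24/7b +288.925ms=3/7b
5) 2600.321ms=27/7b +288.925ms=3/7b
6) 2889.246ms=30/7b +577.849ms=6/7b
7) 3467.095ms=36/7b +288.925ms=3/7b
8) 3756.019ms=39/7b +288.925ms=3/7b
9) 4044.944ms=6b +1011.236ms=3/2b
10) 5056.18ms=15/2b +1011.236ms=3/2b
11) 6067.416ms=9b +1011.236ms=3/2b
12) 7078.652ms=21/2b +337.079ms=1/2b
13) 7415.73ms=11b +674.157ms=1b
Σ=12b of 12 (89bpm 3/8) — PASS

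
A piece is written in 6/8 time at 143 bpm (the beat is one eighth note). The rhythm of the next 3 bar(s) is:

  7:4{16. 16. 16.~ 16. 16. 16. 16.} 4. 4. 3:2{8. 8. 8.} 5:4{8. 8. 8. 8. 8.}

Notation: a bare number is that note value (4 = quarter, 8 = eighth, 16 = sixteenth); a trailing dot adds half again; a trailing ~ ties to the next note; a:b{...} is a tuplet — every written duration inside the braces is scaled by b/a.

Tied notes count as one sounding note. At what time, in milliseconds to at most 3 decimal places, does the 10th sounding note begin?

1. 0.0ms @ 0 + 179.82ms (3/7)
2. 179.82ms @ 3/7 + 179.82ms (3/7)
3. 359.64ms @ 6/7 + 359.64ms (6/7)
4. 719.281ms @ 12/7 + 179.82ms (3/7)
5. 899.101ms @ 15/7 + 179.82ms (3/7)
6. 1078.921ms @ 18/7 + 179.82ms (3/7)
7. 1258.741ms @ 3 + 1258.741ms (3)
8. 2517.483ms @ 6 + 1258.741ms (3)
9. 3776.224ms @ 9 + 419.58ms (1)
10. 4195.804ms @ 10 + 419.58ms (1)
11. 4615.385ms @ 11 + 419.58ms (1)
12. 5034.965ms @ 12 + 503.497ms (6/5)
13. 5538.462ms @ 66/5 + 503.497ms (6/5)
14. 6041.958ms @ 72/5 + 503.497ms (6/5)
15. 6545.455ms @ 78/5 + 503.497ms (6/5)
16. 7048.951ms @ 84/5 + 503.497ms (6/5)

note 10 onset = 10b = 4195.804ms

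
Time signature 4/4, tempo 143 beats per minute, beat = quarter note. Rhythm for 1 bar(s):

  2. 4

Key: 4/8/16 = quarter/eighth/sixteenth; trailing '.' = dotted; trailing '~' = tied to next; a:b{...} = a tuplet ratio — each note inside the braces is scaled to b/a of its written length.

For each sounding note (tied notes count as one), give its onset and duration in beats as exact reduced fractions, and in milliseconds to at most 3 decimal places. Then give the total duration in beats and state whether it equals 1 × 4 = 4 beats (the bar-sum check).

1) 0.0ms=0b +1258.741ms=3b
2) 1258.741ms=3b +419.58ms=1b
Σ=4b of 4 (143bpm 4/4) — PASS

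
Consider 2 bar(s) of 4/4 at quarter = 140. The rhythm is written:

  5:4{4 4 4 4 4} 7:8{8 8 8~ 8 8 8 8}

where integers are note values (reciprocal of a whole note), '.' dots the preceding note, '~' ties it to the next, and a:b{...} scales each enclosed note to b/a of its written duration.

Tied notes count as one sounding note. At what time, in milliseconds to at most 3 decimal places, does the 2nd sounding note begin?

note 2 onset = 4/5b = 342.857ms

1. 0.0ms @ 0 + 342.857ms (4/5)
2. 342.857ms @ 4/5 + 342.857ms (4/5)
3. 685.714ms @ 8/5 + 342.857ms (4/5)
4. 1028.571ms @ 12/5 + 342.857ms (4/5)
5. 1371.429ms @ 16/5 + 342.857ms (4/5)
6. 1714.286ms @ 4 + 244.898ms (4/7)
7. 1959.184ms @ 32/7 + 244.898ms (4/7)
8. 2204.082ms @ 36/7 + 489.796ms (8/7)
9. 2693.878ms @ 44/7 + 244.898ms (4/7)
10. 2938.776ms @ 48/7 + 244.898ms (4/7)
11. 3183.673ms @ 52/7 + 244.898ms (4/7)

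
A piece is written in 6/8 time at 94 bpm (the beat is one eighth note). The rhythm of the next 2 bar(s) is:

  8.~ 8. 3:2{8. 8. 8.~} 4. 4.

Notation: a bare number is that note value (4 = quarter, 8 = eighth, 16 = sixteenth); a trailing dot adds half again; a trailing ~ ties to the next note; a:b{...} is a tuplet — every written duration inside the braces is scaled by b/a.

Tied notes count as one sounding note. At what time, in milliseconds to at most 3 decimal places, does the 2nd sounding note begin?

1. 0.0ms @ 0 + 1914.894ms (3)
2. 1914.894ms @ 3 + 638.298ms (1)
3. 2553.191ms @ 4 + 638.298ms (1)
4. 3191.489ms @ 5 + 2553.191ms (4)
5. 5744.681ms @ 9 + 1914.894ms (3)

note 2 onset = 3b = 1914.894ms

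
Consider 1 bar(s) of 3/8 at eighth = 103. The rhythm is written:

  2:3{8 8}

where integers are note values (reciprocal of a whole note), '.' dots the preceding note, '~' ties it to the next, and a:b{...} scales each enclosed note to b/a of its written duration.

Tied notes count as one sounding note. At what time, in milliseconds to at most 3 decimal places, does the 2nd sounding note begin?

1. 0.0ms @ 0 + 873.786ms (3/2)
2. 873.786ms @ 3/2 + 873.786ms (3/2)

note 2 onset = 3/2b = 873.786ms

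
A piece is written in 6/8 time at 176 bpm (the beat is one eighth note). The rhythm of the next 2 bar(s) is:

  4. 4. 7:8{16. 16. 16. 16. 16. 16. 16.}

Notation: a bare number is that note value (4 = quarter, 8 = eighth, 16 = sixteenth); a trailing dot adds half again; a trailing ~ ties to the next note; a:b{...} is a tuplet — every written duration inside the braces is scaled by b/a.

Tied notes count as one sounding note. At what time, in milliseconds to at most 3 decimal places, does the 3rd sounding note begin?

note 3 onset = 6b = 2045.455ms

1. 0.0ms @ 0 + 1022.727ms (3)
2. 1022.727ms @ 3 + 1022.727ms (3)
3. 2045.455ms @ 6 + 292.208ms (6/7)
4. 2337.662ms @ 48/7 + 292.208ms (6/7)
5. 2629.87ms @ 54/7 + 292.208ms (6/7)
6. 2922.078ms @ 60/7 + 292.208ms (6/7)
7. 3214.286ms @ 66/7 + 292.208ms (6/7)
8. 3506.494ms @ 72/7 + 292.208ms (6/7)
9. 3798.701ms @ 78/7 + 292.208ms (6/7)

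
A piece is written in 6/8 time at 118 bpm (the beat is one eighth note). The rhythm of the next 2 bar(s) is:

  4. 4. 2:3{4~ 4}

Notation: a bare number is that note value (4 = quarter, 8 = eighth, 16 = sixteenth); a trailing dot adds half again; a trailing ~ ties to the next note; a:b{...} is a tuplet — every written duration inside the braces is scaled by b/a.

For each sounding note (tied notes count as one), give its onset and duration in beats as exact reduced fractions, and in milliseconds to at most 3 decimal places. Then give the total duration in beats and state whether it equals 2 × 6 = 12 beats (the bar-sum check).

1) 0.0ms=0b +1525.424ms=3b
2) 1525.424ms=3b +1525.424ms=3b
3) 3050.847ms=6b +3050.847ms=6b
Σ=12b of 12 (118bpm 6/8) — PASS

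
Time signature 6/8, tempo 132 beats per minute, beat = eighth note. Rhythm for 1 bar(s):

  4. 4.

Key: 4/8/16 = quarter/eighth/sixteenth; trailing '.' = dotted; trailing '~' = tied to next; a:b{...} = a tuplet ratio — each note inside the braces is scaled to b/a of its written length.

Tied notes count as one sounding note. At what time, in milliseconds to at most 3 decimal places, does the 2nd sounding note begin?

note 2 onset = 3b = 1363.636ms

1. 0.0ms @ 0 + 1363.636ms (3)
2. 1363.636ms @ 3 + 1363.636ms (3)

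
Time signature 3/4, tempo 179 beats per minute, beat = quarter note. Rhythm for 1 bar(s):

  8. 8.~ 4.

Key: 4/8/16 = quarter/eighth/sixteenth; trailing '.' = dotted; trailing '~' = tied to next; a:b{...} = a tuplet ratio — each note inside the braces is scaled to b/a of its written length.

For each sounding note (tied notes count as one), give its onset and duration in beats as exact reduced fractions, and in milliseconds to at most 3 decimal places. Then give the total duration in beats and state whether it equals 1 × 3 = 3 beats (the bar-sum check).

1) 0.0ms=0b +251.397ms=3/4b
2) 251.397ms=3/4b +754.19ms=9/4b
Σ=3b of 3 (179bpm 3/4) — PASS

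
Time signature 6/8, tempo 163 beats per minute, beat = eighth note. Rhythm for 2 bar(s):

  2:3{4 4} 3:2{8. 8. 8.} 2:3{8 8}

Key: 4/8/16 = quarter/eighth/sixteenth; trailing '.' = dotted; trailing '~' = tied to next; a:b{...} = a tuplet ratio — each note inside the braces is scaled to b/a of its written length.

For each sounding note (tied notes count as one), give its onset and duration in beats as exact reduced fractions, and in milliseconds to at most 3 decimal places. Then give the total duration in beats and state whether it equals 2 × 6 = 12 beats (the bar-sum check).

1) 0.0ms=0b +1104.294ms=3b
2) 1104.294ms=3b +1104.294ms=3b
3) 2208.589ms=6b +368.098ms=1b
4) 2576.687ms=7b +368.098ms=1b
5) 2944.785ms=8b +368.098ms=1b
6) 3312.883ms=9b +552.147ms=3/2b
7) 3865.031ms=21/2b +552.147ms=3/2b
Σ=12b of 12 (163bpm 6/8) — PASS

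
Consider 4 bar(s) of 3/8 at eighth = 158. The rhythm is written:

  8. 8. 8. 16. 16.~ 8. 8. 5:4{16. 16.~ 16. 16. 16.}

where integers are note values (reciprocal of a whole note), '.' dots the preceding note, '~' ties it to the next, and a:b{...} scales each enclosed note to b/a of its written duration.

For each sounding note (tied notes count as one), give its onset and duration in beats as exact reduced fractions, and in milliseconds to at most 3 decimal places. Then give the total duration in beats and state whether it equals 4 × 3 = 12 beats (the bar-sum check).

1) 0.0ms=0b +569.62ms=3/2b
2) 569.62ms=3/2b +569.62ms=3/2b
3) 1139.241ms=3b +569.62ms=3/2b
4) 1708.861ms=9/2b +284.81ms=3/4b
5) 1993.671ms=21/4b +854.43ms=9/4b
6) 2848.101ms=15/2b +569.62ms=3/2b
7) 3417.722ms=9b +227.848ms=3/5b
8) 3645.57ms=48/5b +455.696ms=6/5b
9) 4101.266ms=54/5b +227.848ms=3/5b
10) 4329.114ms=57/5b +227.848ms=3/5b
Σ=12b of 12 (158bpm 3/8) — PASS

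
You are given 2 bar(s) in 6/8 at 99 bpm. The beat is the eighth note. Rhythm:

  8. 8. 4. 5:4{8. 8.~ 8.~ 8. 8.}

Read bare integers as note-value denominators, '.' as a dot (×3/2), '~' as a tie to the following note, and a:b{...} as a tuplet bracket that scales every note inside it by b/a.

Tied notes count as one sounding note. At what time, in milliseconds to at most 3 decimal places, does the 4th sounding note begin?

note 4 onset = 6b = 3636.364ms

1. 0.0ms @ 0 + 909.091ms (3/2)
2. 909.091ms @ 3/2 + 909.091ms (3/2)
3. 1818.182ms @ 3 + 1818.182ms (3)
4. 3636.364ms @ 6 + 727.273ms (6/5)
5. 4363.636ms @ 36/5 + 2181.818ms (18/5)
6. 6545.455ms @ 54/5 + 727.273ms (6/5)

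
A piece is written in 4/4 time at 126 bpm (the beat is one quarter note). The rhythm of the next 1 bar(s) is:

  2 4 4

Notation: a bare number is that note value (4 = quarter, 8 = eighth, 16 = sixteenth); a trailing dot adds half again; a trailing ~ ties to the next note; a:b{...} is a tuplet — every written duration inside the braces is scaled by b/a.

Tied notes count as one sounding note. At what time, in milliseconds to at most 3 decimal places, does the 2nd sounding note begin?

1. 0.0ms @ 0 + 952.381ms (2)
2. 952.381ms @ 2 + 476.19ms (1)
3. 1428.571ms @ 3 + 476.19ms (1)

note 2 onset = 2b = 952.381ms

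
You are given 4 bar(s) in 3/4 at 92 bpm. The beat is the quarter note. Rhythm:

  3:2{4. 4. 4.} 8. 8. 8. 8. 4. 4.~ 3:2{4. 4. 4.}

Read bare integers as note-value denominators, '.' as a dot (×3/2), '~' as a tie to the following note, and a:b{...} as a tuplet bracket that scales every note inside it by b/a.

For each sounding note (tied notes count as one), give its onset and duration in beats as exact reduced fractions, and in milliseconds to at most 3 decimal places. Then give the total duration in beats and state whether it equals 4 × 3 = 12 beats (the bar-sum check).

1) 0.0ms=0b +652.174ms=1b
2) 652.174ms=1b +652.174ms=1b
3) 1304.348ms=2b +652.174ms=1b
4) 1956.522ms=3b +489.13ms=3/4b
5) 2445.652ms=15/4b +489.13ms=3/4b
6) 2934.783ms=9/2b +489.13ms=3/4b
7) 3423.913ms=21/4b +489.13ms=3/4b
8) 3913.043ms=6b +978.261ms=3/2b
9) 4891.304ms=15/2b +1630.435ms=5/2b
10) 6521.739ms=10b +652.174ms=1b
11) 7173.913ms=11b +652.174ms=1b
Σ=12b of 12 (92bpm 3/4) — PASS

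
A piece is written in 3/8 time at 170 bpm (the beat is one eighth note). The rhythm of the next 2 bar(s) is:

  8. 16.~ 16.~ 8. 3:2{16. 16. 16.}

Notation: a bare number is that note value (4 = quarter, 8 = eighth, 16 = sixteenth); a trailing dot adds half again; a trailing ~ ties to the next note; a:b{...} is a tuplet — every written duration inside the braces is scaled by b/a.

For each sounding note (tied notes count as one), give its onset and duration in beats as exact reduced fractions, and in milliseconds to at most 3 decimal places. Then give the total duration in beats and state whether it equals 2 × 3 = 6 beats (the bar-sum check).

1) 0.0ms=0b +529.412ms=3/2b
2) 529.412ms=3/2b +1058.824ms=3b
3) 1588.235ms=9/2b +176.471ms=1/2b
4) 1764.706ms=5b +176.471ms=1/2b
5) 1941.176ms=11/2b +176.471ms=1/2b
Σ=6b of 6 (170bpm 3/8) — PASS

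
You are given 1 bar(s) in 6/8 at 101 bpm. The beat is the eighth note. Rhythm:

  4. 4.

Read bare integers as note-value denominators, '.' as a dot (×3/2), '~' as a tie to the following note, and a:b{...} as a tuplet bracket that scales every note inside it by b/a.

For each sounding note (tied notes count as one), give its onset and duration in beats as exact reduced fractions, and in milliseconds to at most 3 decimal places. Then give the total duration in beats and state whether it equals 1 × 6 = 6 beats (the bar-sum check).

1) 0.0ms=0b +1782.178ms=3b
2) 1782.178ms=3b +1782.178ms=3b
Σ=6b of 6 (101bpm 6/8) — PASS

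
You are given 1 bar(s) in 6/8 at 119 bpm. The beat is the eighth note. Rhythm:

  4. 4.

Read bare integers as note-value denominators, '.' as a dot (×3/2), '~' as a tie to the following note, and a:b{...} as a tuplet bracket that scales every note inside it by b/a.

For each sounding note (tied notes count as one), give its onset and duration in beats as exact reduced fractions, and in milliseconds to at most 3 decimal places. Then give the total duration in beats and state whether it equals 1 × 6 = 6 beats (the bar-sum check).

1) 0.0ms=0b +1512.605ms=3b
2) 1512.605ms=3b +1512.605ms=3b
Σ=6b of 6 (119bpm 6/8) — PASS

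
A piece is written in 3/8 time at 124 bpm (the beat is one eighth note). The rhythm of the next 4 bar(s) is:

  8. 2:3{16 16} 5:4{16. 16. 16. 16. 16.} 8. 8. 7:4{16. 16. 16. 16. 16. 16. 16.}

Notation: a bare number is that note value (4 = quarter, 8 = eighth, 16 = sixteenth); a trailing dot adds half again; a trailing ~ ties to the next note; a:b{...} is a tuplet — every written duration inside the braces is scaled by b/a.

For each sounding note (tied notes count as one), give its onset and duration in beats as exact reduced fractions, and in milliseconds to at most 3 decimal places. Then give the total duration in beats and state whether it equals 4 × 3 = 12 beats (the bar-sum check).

1) 0.0ms=0b +725.806ms=3/2b
2) 725.806ms=3/2b +362.903ms=3/4b
3) 1088.71ms=9/4b +362.903ms=3/4b
4) 1451.613ms=3b +290.323ms=3/5b
5) 1741.935ms=18/5b +290.323ms=3/5b
6) 2032.258ms=21/5b +290.323ms=3/5b
7) 2322.581ms=24/5b +290.323ms=3/5b
8) 2612.903ms=27/5b +290.323ms=3/5b
9) 2903.226ms=6b +725.806ms=3/2b
10) 3629.032ms=15/2b +725.806ms=3/2b
11) 4354.839ms=9b +207.373ms=3/7b
12) 4562.212ms=66/7b +207.373ms=3/7b
13) 4769.585ms=69/7b +207.373ms=3/7b
14) 4976.959ms=72/7b +207.373ms=3/7b
15) 5184.332ms=75/7b +207.373ms=3/7b
16) 5391.705ms=78/7b +207.373ms=3/7b
17) 5599.078ms=81/7b +207.373ms=3/7b
Σ=12b of 12 (124bpm 3/8) — PASS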